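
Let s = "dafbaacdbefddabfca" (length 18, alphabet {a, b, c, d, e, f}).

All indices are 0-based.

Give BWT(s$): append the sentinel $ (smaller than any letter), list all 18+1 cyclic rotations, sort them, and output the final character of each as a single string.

acbdadfdafad$cfbabe

rank  rotation             last
    0  $dafbaacdbefddabfca  a
    1  a$dafbaacdbefddabfc  c
    2  aacdbefddabfca$dafb  b
    3  abfca$dafbaacdbefdd  d
    4  acdbefddabfca$dafba  a
    5  afbaacdbefddabfca$d  d
    6  baacdbefddabfca$daf  f
    7  befddabfca$dafbaacd  d
    8  bfca$dafbaacdbefdda  a
    9  ca$dafbaacdbefddabf  f
   10  cdbefddabfca$dafbaa  a
   11  dabfca$dafbaacdbefd  d
   12  dafbaacdbefddabfca$  $
   13  dbefddabfca$dafbaac  c
   14  ddabfca$dafbaacdbef  f
   15  efddabfca$dafbaacdb  b
   16  fbaacdbefddabfca$da  a
   17  fca$dafbaacdbefddab  b
   18  fddabfca$dafbaacdbe  e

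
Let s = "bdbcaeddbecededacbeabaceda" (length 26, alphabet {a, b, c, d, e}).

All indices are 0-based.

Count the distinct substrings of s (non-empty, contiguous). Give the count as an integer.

sorted suffixes:
  #0 SA[0]=25  'a'
  #1 SA[1]=19  'abaceda'
  #2 SA[2]=15  'acbeabaceda'
  #3 SA[3]=21  'aceda'
  #4 SA[4]=4  'aeddbecededacbeabaceda'
  #5 SA[5]=20  'baceda'
  #6 SA[6]=2  'bcaeddbecededacbeabaceda'
  #7 SA[7]=0  'bdbcaeddbecededacbeabaceda'
  #8 SA[8]=17  'beabaceda'
  #9 SA[9]=8  'becededacbeabaceda'
  #10 SA[10]=3  'caeddbecededacbeabaceda'
  #11 SA[11]=16  'cbeabaceda'
  #12 SA[12]=22  'ceda'
  #13 SA[13]=10  'cededacbeabaceda'
  #14 SA[14]=24  'da'
  #15 SA[15]=14  'dacbeabaceda'
  #16 SA[16]=1  'dbcaeddbecededacbeabaceda'
  #17 SA[17]=7  'dbecededacbeabaceda'
  #18 SA[18]=6  'ddbecededacbeabaceda'
  #19 SA[19]=12  'dedacbeabaceda'
  #20 SA[20]=18  'eabaceda'
  #21 SA[21]=9  'ecededacbeabaceda'
  #22 SA[22]=23  'eda'
  #23 SA[23]=13  'edacbeabaceda'
  #24 SA[24]=5  'eddbecededacbeabaceda'
  #25 SA[25]=11  'ededacbeabaceda'

SA = [25, 19, 15, 21, 4, 20, 2, 0, 17, 8, 3, 16, 22, 10, 24, 14, 1, 7, 6, 12, 18, 9, 23, 13, 5, 11]
[i] adj suffixes → lcp
  [1] 25/19 → 1 ('a')
  [2] 19/15 → 1 ('a')
  [3] 15/21 → 2 ('ac')
  [4] 21/4 → 1 ('a')
  [5] 4/20 → 0 ('')
  [6] 20/2 → 1 ('b')
  [7] 2/0 → 1 ('b')
  [8] 0/17 → 1 ('b')
  [9] 17/8 → 2 ('be')
  [10] 8/3 → 0 ('')
  [11] 3/16 → 1 ('c')
  [12] 16/22 → 1 ('c')
  [13] 22/10 → 3 ('ced')
  [14] 10/24 → 0 ('')
  [15] 24/14 → 2 ('da')
  [16] 14/1 → 1 ('d')
  [17] 1/7 → 2 ('db')
  [18] 7/6 → 1 ('d')
  [19] 6/12 → 1 ('d')
  [20] 12/18 → 0 ('')
  [21] 18/9 → 1 ('e')
  [22] 9/23 → 1 ('e')
  [23] 23/13 → 3 ('eda')
  [24] 13/5 → 2 ('ed')
  [25] 5/11 → 2 ('ed')

n(n+1)/2 = 26·27/2 = 351
Σ LCP = 0 + 1 + 1 + 2 + 1 + 0 + 1 + 1 + 1 + 2 + 0 + 1 + 1 + 3 + 0 + 2 + 1 + 2 + 1 + 1 + 0 + 1 + 1 + 3 + 2 + 2 = 31
distinct = 351 − 31 = 320

320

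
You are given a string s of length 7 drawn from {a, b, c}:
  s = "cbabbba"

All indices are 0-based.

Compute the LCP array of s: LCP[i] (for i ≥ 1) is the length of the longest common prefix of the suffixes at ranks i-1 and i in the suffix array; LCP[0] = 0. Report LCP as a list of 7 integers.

[0, 1, 0, 2, 1, 2, 0]

rank | idx | suffix
   0 |   6 | a
   1 |   2 | abbba
   2 |   5 | ba
   3 |   1 | babbba
   4 |   4 | bba
   5 |   3 | bbba
   6 |   0 | cbabbba

SA = [6, 2, 5, 1, 4, 3, 0]
[i] adj suffixes → lcp
  [1] 6/2 → 1 ('a')
  [2] 2/5 → 0 ('')
  [3] 5/1 → 2 ('ba')
  [4] 1/4 → 1 ('b')
  [5] 4/3 → 2 ('bb')
  [6] 3/0 → 0 ('')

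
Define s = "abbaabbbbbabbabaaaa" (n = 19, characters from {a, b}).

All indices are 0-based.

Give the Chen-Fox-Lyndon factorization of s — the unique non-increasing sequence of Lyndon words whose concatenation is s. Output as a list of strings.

emit factor 1: 'abb' (i=0, period=3)
emit factor 2: 'aabbbbbabbab' (i=3, period=12)
emit factor 3: 'a' (i=15, period=1)
emit factor 4: 'a' (i=16, period=1)
emit factor 5: 'a' (i=17, period=1)
emit factor 6: 'a' (i=18, period=1)

["abb", "aabbbbbabbab", "a", "a", "a", "a"]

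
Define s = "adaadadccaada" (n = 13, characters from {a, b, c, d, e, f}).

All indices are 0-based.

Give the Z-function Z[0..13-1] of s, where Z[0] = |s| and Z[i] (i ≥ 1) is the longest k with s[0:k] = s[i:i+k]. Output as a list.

Z[0]=13
i=1: fresh scan; Z[1]=0
i=2: fresh scan; Z[2]=1 extend→box=[2,3)
i=3: fresh scan; Z[3]=3 extend→box=[3,6)
i=4: min(r-i=2, Z[1]=0)=0; Z[4]=0
i=5: min(r-i=1, Z[2]=1)=1; Z[5]=2 extend→box=[5,7)
i=6: min(r-i=1, Z[1]=0)=0; Z[6]=0
i=7: fresh scan; Z[7]=0
i=8: fresh scan; Z[8]=0
i=9: fresh scan; Z[9]=1 extend→box=[9,10)
i=10: fresh scan; Z[10]=3 extend→box=[10,13)
i=11: min(r-i=2, Z[1]=0)=0; Z[11]=0
i=12: min(r-i=1, Z[2]=1)=1; Z[12]=1

[13, 0, 1, 3, 0, 2, 0, 0, 0, 1, 3, 0, 1]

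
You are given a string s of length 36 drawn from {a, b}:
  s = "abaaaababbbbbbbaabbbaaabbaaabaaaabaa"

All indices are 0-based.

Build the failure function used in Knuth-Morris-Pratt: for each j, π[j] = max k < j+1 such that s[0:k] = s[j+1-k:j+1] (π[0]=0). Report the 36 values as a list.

π[0] = 0
j=1 s[j]='b': π[1]=0 (border '')
j=2 s[j]='a': π[2]=1 (border 'a')
j=3 s[j]='a': k: 1→0; π[3]=1 (border 'a')
j=4 s[j]='a': k: 1→0; π[4]=1 (border 'a')
j=5 s[j]='a': k: 1→0; π[5]=1 (border 'a')
j=6 s[j]='b': π[6]=2 (border 'ab')
j=7 s[j]='a': π[7]=3 (border 'aba')
j=8 s[j]='b': k: 3→1; π[8]=2 (border 'ab')
j=9 s[j]='b': k: 2→0; π[9]=0 (border '')
j=10 s[j]='b': π[10]=0 (border '')
j=11 s[j]='b': π[11]=0 (border '')
j=12 s[j]='b': π[12]=0 (border '')
j=13 s[j]='b': π[13]=0 (border '')
j=14 s[j]='b': π[14]=0 (border '')
j=15 s[j]='a': π[15]=1 (border 'a')
j=16 s[j]='a': k: 1→0; π[16]=1 (border 'a')
j=17 s[j]='b': π[17]=2 (border 'ab')
j=18 s[j]='b': k: 2→0; π[18]=0 (border '')
j=19 s[j]='b': π[19]=0 (border '')
j=20 s[j]='a': π[20]=1 (border 'a')
j=21 s[j]='a': k: 1→0; π[21]=1 (border 'a')
j=22 s[j]='a': k: 1→0; π[22]=1 (border 'a')
j=23 s[j]='b': π[23]=2 (border 'ab')
j=24 s[j]='b': k: 2→0; π[24]=0 (border '')
j=25 s[j]='a': π[25]=1 (border 'a')
j=26 s[j]='a': k: 1→0; π[26]=1 (border 'a')
j=27 s[j]='a': k: 1→0; π[27]=1 (border 'a')
j=28 s[j]='b': π[28]=2 (border 'ab')
j=29 s[j]='a': π[29]=3 (border 'aba')
j=30 s[j]='a': π[30]=4 (border 'abaa')
j=31 s[j]='a': π[31]=5 (border 'abaaa')
j=32 s[j]='a': π[32]=6 (border 'abaaaa')
j=33 s[j]='b': π[33]=7 (border 'abaaaab')
j=34 s[j]='a': π[34]=8 (border 'abaaaaba')
j=35 s[j]='a': k: 8→3; π[35]=4 (border 'abaa')

[0, 0, 1, 1, 1, 1, 2, 3, 2, 0, 0, 0, 0, 0, 0, 1, 1, 2, 0, 0, 1, 1, 1, 2, 0, 1, 1, 1, 2, 3, 4, 5, 6, 7, 8, 4]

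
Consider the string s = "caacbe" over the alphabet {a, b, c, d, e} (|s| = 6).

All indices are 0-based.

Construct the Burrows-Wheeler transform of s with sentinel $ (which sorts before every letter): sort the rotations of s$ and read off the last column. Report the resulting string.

rank  rotation last
    0  $caacbe  e
    1  aacbe$c  c
    2  acbe$ca  a
    3  be$caac  c
    4  caacbe$  $
    5  cbe$caa  a
    6  e$caacb  b

ecac$ab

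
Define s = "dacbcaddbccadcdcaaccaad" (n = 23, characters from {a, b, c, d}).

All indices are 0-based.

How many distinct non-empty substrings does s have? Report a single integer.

rank | idx | suffix
   0 |  16 | aaccaad
   1 |  20 | aad
   2 |   1 | acbcaddbccadcdcaaccaad
   3 |  17 | accaad
   4 |  21 | ad
   5 |  11 | adcdcaaccaad
   6 |   5 | addbccadcdcaaccaad
   7 |   3 | bcaddbccadcdcaaccaad
   8 |   8 | bccadcdcaaccaad
   9 |  15 | caaccaad
  10 |  19 | caad
  11 |  10 | cadcdcaaccaad
  12 |   4 | caddbccadcdcaaccaad
  13 |   2 | cbcaddbccadcdcaaccaad
  14 |  18 | ccaad
  15 |   9 | ccadcdcaaccaad
  16 |  13 | cdcaaccaad
  17 |  22 | d
  18 |   0 | dacbcaddbccadcdcaaccaad
  19 |   7 | dbccadcdcaaccaad
  20 |  14 | dcaaccaad
  21 |  12 | dcdcaaccaad
  22 |   6 | ddbccadcdcaaccaad

SA = [16, 20, 1, 17, 21, 11, 5, 3, 8, 15, 19, 10, 4, 2, 18, 9, 13, 22, 0, 7, 14, 12, 6]
rank  pair      lcp
   1  s[16:],s[20:]  2  'aa'
   2  s[20:],s[1:]  1  'a'
   3  s[1:],s[17:]  2  'ac'
   4  s[17:],s[21:]  1  'a'
   5  s[21:],s[11:]  2  'ad'
   6  s[11:],s[5:]  2  'ad'
   7  s[5:],s[3:]  0  ''
   8  s[3:],s[8:]  2  'bc'
   9  s[8:],s[15:]  0  ''
  10  s[15:],s[19:]  3  'caa'
  11  s[19:],s[10:]  2  'ca'
  12  s[10:],s[4:]  3  'cad'
  13  s[4:],s[2:]  1  'c'
  14  s[2:],s[18:]  1  'c'
  15  s[18:],s[9:]  3  'cca'
  16  s[9:],s[13:]  1  'c'
  17  s[13:],s[22:]  0  ''
  18  s[22:],s[0:]  1  'd'
  19  s[0:],s[7:]  1  'd'
  20  s[7:],s[14:]  1  'd'
  21  s[14:],s[12:]  2  'dc'
  22  s[12:],s[6:]  1  'd'

n(n+1)/2 = 23·24/2 = 276
Σ LCP = 0 + 2 + 1 + 2 + 1 + 2 + 2 + 0 + 2 + 0 + 3 + 2 + 3 + 1 + 1 + 3 + 1 + 0 + 1 + 1 + 1 + 2 + 1 = 32
distinct = 276 − 32 = 244

244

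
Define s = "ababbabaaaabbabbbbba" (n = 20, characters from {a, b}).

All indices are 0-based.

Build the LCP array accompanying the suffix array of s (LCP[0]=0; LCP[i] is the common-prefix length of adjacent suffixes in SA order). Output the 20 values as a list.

[0, 1, 3, 2, 1, 3, 2, 5, 3, 0, 2, 2, 3, 4, 1, 3, 4, 2, 3, 4]

sorted suffixes:
  #0 SA[0]=19  'a'
  #1 SA[1]=7  'aaaabbabbbbba'
  #2 SA[2]=8  'aaabbabbbbba'
  #3 SA[3]=9  'aabbabbbbba'
  #4 SA[4]=5  'abaaaabbabbbbba'
  #5 SA[5]=0  'ababbabaaaabbabbbbba'
  #6 SA[6]=2  'abbabaaaabbabbbbba'
  #7 SA[7]=10  'abbabbbbba'
  #8 SA[8]=13  'abbbbba'
  #9 SA[9]=18  'ba'
  #10 SA[10]=6  'baaaabbabbbbba'
  #11 SA[11]=4  'babaaaabbabbbbba'
  #12 SA[12]=1  'babbabaaaabbabbbbba'
  #13 SA[13]=12  'babbbbba'
  #14 SA[14]=17  'bba'
  #15 SA[15]=3  'bbabaaaabbabbbbba'
  #16 SA[16]=11  'bbabbbbba'
  #17 SA[17]=16  'bbba'
  #18 SA[18]=15  'bbbba'
  #19 SA[19]=14  'bbbbba'

SA = [19, 7, 8, 9, 5, 0, 2, 10, 13, 18, 6, 4, 1, 12, 17, 3, 11, 16, 15, 14]
[i] adj suffixes → lcp
  [1] 19/7 → 1 ('a')
  [2] 7/8 → 3 ('aaa')
  [3] 8/9 → 2 ('aa')
  [4] 9/5 → 1 ('a')
  [5] 5/0 → 3 ('aba')
  [6] 0/2 → 2 ('ab')
  [7] 2/10 → 5 ('abbab')
  [8] 10/13 → 3 ('abb')
  [9] 13/18 → 0 ('')
  [10] 18/6 → 2 ('ba')
  [11] 6/4 → 2 ('ba')
  [12] 4/1 → 3 ('bab')
  [13] 1/12 → 4 ('babb')
  [14] 12/17 → 1 ('b')
  [15] 17/3 → 3 ('bba')
  [16] 3/11 → 4 ('bbab')
  [17] 11/16 → 2 ('bb')
  [18] 16/15 → 3 ('bbb')
  [19] 15/14 → 4 ('bbbb')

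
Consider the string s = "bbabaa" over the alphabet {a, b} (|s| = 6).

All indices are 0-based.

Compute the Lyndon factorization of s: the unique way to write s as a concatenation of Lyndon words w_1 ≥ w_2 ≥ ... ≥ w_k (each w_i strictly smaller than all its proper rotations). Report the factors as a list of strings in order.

emit factor 1: 'b' (i=0, period=1)
emit factor 2: 'b' (i=1, period=1)
emit factor 3: 'ab' (i=2, period=2)
emit factor 4: 'a' (i=4, period=1)
emit factor 5: 'a' (i=5, period=1)

["b", "b", "ab", "a", "a"]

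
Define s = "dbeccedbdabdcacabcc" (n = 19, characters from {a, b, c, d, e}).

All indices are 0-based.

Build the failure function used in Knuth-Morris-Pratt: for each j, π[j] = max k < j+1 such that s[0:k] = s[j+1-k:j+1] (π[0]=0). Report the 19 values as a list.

[0, 0, 0, 0, 0, 0, 1, 2, 1, 0, 0, 1, 0, 0, 0, 0, 0, 0, 0]

π[0] = 0
j=1 s[j]='b': π[1]=0 (border '')
j=2 s[j]='e': π[2]=0 (border '')
j=3 s[j]='c': π[3]=0 (border '')
j=4 s[j]='c': π[4]=0 (border '')
j=5 s[j]='e': π[5]=0 (border '')
j=6 s[j]='d': π[6]=1 (border 'd')
j=7 s[j]='b': π[7]=2 (border 'db')
j=8 s[j]='d': k: 2→0; π[8]=1 (border 'd')
j=9 s[j]='a': k: 1→0; π[9]=0 (border '')
j=10 s[j]='b': π[10]=0 (border '')
j=11 s[j]='d': π[11]=1 (border 'd')
j=12 s[j]='c': k: 1→0; π[12]=0 (border '')
j=13 s[j]='a': π[13]=0 (border '')
j=14 s[j]='c': π[14]=0 (border '')
j=15 s[j]='a': π[15]=0 (border '')
j=16 s[j]='b': π[16]=0 (border '')
j=17 s[j]='c': π[17]=0 (border '')
j=18 s[j]='c': π[18]=0 (border '')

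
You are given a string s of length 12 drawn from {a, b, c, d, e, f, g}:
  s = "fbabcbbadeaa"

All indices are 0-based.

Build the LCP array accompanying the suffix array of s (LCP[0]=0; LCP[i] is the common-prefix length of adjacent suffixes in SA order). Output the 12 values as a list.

sorted suffixes:
  #0 SA[0]=11  'a'
  #1 SA[1]=10  'aa'
  #2 SA[2]=2  'abcbbadeaa'
  #3 SA[3]=7  'adeaa'
  #4 SA[4]=1  'babcbbadeaa'
  #5 SA[5]=6  'badeaa'
  #6 SA[6]=5  'bbadeaa'
  #7 SA[7]=3  'bcbbadeaa'
  #8 SA[8]=4  'cbbadeaa'
  #9 SA[9]=8  'deaa'
  #10 SA[10]=9  'eaa'
  #11 SA[11]=0  'fbabcbbadeaa'

SA = [11, 10, 2, 7, 1, 6, 5, 3, 4, 8, 9, 0]
[i] adj suffixes → lcp
  [1] 11/10 → 1 ('a')
  [2] 10/2 → 1 ('a')
  [3] 2/7 → 1 ('a')
  [4] 7/1 → 0 ('')
  [5] 1/6 → 2 ('ba')
  [6] 6/5 → 1 ('b')
  [7] 5/3 → 1 ('b')
  [8] 3/4 → 0 ('')
  [9] 4/8 → 0 ('')
  [10] 8/9 → 0 ('')
  [11] 9/0 → 0 ('')

[0, 1, 1, 1, 0, 2, 1, 1, 0, 0, 0, 0]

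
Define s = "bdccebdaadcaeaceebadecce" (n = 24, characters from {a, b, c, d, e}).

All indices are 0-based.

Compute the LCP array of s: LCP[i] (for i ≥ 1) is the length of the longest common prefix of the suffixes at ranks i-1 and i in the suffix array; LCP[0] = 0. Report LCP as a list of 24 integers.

sorted suffixes:
  #0 SA[0]=7  'aadcaeaceebadecce'
  #1 SA[1]=13  'aceebadecce'
  #2 SA[2]=8  'adcaeaceebadecce'
  #3 SA[3]=18  'adecce'
  #4 SA[4]=11  'aeaceebadecce'
  #5 SA[5]=17  'badecce'
  #6 SA[6]=5  'bdaadcaeaceebadecce'
  #7 SA[7]=0  'bdccebdaadcaeaceebadecce'
  #8 SA[8]=10  'caeaceebadecce'
  #9 SA[9]=21  'cce'
  #10 SA[10]=2  'ccebdaadcaeaceebadecce'
  #11 SA[11]=22  'ce'
  #12 SA[12]=3  'cebdaadcaeaceebadecce'
  #13 SA[13]=14  'ceebadecce'
  #14 SA[14]=6  'daadcaeaceebadecce'
  #15 SA[15]=9  'dcaeaceebadecce'
  #16 SA[16]=1  'dccebdaadcaeaceebadecce'
  #17 SA[17]=19  'decce'
  #18 SA[18]=23  'e'
  #19 SA[19]=12  'eaceebadecce'
  #20 SA[20]=16  'ebadecce'
  #21 SA[21]=4  'ebdaadcaeaceebadecce'
  #22 SA[22]=20  'ecce'
  #23 SA[23]=15  'eebadecce'

SA = [7, 13, 8, 18, 11, 17, 5, 0, 10, 21, 2, 22, 3, 14, 6, 9, 1, 19, 23, 12, 16, 4, 20, 15]
i: (SA[i-1],SA[i]) lcp shared
  1: (7,13) 1 'a'
  2: (13,8) 1 'a'
  3: (8,18) 2 'ad'
  4: (18,11) 1 'a'
  5: (11,17) 0 ''
  6: (17,5) 1 'b'
  7: (5,0) 2 'bd'
  8: (0,10) 0 ''
  9: (10,21) 1 'c'
  10: (21,2) 3 'cce'
  11: (2,22) 1 'c'
  12: (22,3) 2 'ce'
  13: (3,14) 2 'ce'
  14: (14,6) 0 ''
  15: (6,9) 1 'd'
  16: (9,1) 2 'dc'
  17: (1,19) 1 'd'
  18: (19,23) 0 ''
  19: (23,12) 1 'e'
  20: (12,16) 1 'e'
  21: (16,4) 2 'eb'
  22: (4,20) 1 'e'
  23: (20,15) 1 'e'

[0, 1, 1, 2, 1, 0, 1, 2, 0, 1, 3, 1, 2, 2, 0, 1, 2, 1, 0, 1, 1, 2, 1, 1]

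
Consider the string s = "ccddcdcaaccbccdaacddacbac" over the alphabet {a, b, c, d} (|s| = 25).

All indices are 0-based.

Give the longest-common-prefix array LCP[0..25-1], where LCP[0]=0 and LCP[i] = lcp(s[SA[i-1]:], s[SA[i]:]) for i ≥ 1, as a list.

[0, 3, 1, 2, 2, 2, 0, 1, 0, 1, 1, 2, 1, 2, 3, 1, 2, 2, 3, 0, 2, 1, 2, 1, 2]

rank→(start, suffix):
  0 → (7, 'aaccbccdaacddacbac')
  1 → (15, 'aacddacbac')
  2 → (23, 'ac')
  3 → (20, 'acbac')
  4 → (8, 'accbccdaacddacbac')
  5 → (16, 'acddacbac')
  6 → (22, 'bac')
  7 → (11, 'bccdaacddacbac')
  8 → (24, 'c')
  9 → (6, 'caaccbccdaacddacbac')
  10 → (21, 'cbac')
  11 → (10, 'cbccdaacddacbac')
  12 → (9, 'ccbccdaacddacbac')
  13 → (12, 'ccdaacddacbac')
  14 → (0, 'ccddcdcaaccbccdaacddacbac')
  15 → (13, 'cdaacddacbac')
  16 → (4, 'cdcaaccbccdaacddacbac')
  17 → (17, 'cddacbac')
  18 → (1, 'cddcdcaaccbccdaacddacbac')
  19 → (14, 'daacddacbac')
  20 → (19, 'dacbac')
  21 → (5, 'dcaaccbccdaacddacbac')
  22 → (3, 'dcdcaaccbccdaacddacbac')
  23 → (18, 'ddacbac')
  24 → (2, 'ddcdcaaccbccdaacddacbac')

SA = [7, 15, 23, 20, 8, 16, 22, 11, 24, 6, 21, 10, 9, 12, 0, 13, 4, 17, 1, 14, 19, 5, 3, 18, 2]
[i] adj suffixes → lcp
  [1] 7/15 → 3 ('aac')
  [2] 15/23 → 1 ('a')
  [3] 23/20 → 2 ('ac')
  [4] 20/8 → 2 ('ac')
  [5] 8/16 → 2 ('ac')
  [6] 16/22 → 0 ('')
  [7] 22/11 → 1 ('b')
  [8] 11/24 → 0 ('')
  [9] 24/6 → 1 ('c')
  [10] 6/21 → 1 ('c')
  [11] 21/10 → 2 ('cb')
  [12] 10/9 → 1 ('c')
  [13] 9/12 → 2 ('cc')
  [14] 12/0 → 3 ('ccd')
  [15] 0/13 → 1 ('c')
  [16] 13/4 → 2 ('cd')
  [17] 4/17 → 2 ('cd')
  [18] 17/1 → 3 ('cdd')
  [19] 1/14 → 0 ('')
  [20] 14/19 → 2 ('da')
  [21] 19/5 → 1 ('d')
  [22] 5/3 → 2 ('dc')
  [23] 3/18 → 1 ('d')
  [24] 18/2 → 2 ('dd')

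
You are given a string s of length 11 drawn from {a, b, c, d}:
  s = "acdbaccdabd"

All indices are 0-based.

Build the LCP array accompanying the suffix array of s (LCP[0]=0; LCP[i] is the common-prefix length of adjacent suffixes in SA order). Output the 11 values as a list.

[0, 1, 2, 0, 1, 0, 1, 2, 0, 1, 1]

rank | idx | suffix
   0 |   8 | abd
   1 |   4 | accdabd
   2 |   0 | acdbaccdabd
   3 |   3 | baccdabd
   4 |   9 | bd
   5 |   5 | ccdabd
   6 |   6 | cdabd
   7 |   1 | cdbaccdabd
   8 |  10 | d
   9 |   7 | dabd
  10 |   2 | dbaccdabd

SA = [8, 4, 0, 3, 9, 5, 6, 1, 10, 7, 2]
i: (SA[i-1],SA[i]) lcp shared
  1: (8,4) 1 'a'
  2: (4,0) 2 'ac'
  3: (0,3) 0 ''
  4: (3,9) 1 'b'
  5: (9,5) 0 ''
  6: (5,6) 1 'c'
  7: (6,1) 2 'cd'
  8: (1,10) 0 ''
  9: (10,7) 1 'd'
  10: (7,2) 1 'd'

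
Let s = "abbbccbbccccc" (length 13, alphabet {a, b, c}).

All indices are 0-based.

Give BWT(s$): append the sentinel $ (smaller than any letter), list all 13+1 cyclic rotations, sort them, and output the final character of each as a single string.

rank  rotation        last
    0  $abbbccbbccccc  c
    1  abbbccbbccccc$  $
    2  bbbccbbccccc$a  a
    3  bbccbbccccc$ab  b
    4  bbccccc$abbbcc  c
    5  bccbbccccc$abb  b
    6  bccccc$abbbccb  b
    7  c$abbbccbbcccc  c
    8  cbbccccc$abbbc  c
    9  cc$abbbccbbccc  c
   10  ccbbccccc$abbb  b
   11  ccc$abbbccbbcc  c
   12  cccc$abbbccbbc  c
   13  ccccc$abbbccbb  b

c$abcbbcccbccb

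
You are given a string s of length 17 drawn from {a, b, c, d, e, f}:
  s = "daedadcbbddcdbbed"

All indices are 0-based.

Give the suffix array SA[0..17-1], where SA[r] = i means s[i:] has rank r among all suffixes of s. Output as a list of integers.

[4, 1, 7, 13, 8, 14, 6, 11, 16, 3, 0, 12, 5, 10, 9, 15, 2]

rank→(start, suffix):
  0 → (4, 'adcbbddcdbbed')
  1 → (1, 'aedadcbbddcdbbed')
  2 → (7, 'bbddcdbbed')
  3 → (13, 'bbed')
  4 → (8, 'bddcdbbed')
  5 → (14, 'bed')
  6 → (6, 'cbbddcdbbed')
  7 → (11, 'cdbbed')
  8 → (16, 'd')
  9 → (3, 'dadcbbddcdbbed')
  10 → (0, 'daedadcbbddcdbbed')
  11 → (12, 'dbbed')
  12 → (5, 'dcbbddcdbbed')
  13 → (10, 'dcdbbed')
  14 → (9, 'ddcdbbed')
  15 → (15, 'ed')
  16 → (2, 'edadcbbddcdbbed')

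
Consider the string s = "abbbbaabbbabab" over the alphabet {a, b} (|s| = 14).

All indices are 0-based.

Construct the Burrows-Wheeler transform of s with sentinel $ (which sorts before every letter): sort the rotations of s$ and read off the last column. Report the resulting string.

rank  rotation         last
    0  $abbbbaabbbabab  b
    1  aabbbabab$abbbb  b
    2  ab$abbbbaabbbab  b
    3  abab$abbbbaabbb  b
    4  abbbabab$abbbba  a
    5  abbbbaabbbabab$  $
    6  b$abbbbaabbbaba  a
    7  baabbbabab$abbb  b
    8  bab$abbbbaabbba  a
    9  babab$abbbbaabb  b
   10  bbaabbbabab$abb  b
   11  bbabab$abbbbaab  b
   12  bbbaabbbabab$ab  b
   13  bbbabab$abbbbaa  a
   14  bbbbaabbbabab$a  a

bbbba$ababbbbaa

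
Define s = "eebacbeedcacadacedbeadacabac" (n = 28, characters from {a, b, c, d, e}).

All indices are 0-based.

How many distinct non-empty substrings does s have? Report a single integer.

rank→(start, suffix):
  0 → (24, 'abac')
  1 → (26, 'ac')
  2 → (22, 'acabac')
  3 → (10, 'acadacedbeadacabac')
  4 → (3, 'acbeedcacadacedbeadacabac')
  5 → (14, 'acedbeadacabac')
  6 → (20, 'adacabac')
  7 → (12, 'adacedbeadacabac')
  8 → (25, 'bac')
  9 → (2, 'bacbeedcacadacedbeadacabac')
  10 → (18, 'beadacabac')
  11 → (5, 'beedcacadacedbeadacabac')
  12 → (27, 'c')
  13 → (23, 'cabac')
  14 → (9, 'cacadacedbeadacabac')
  15 → (11, 'cadacedbeadacabac')
  16 → (4, 'cbeedcacadacedbeadacabac')
  17 → (15, 'cedbeadacabac')
  18 → (21, 'dacabac')
  19 → (13, 'dacedbeadacabac')
  20 → (17, 'dbeadacabac')
  21 → (8, 'dcacadacedbeadacabac')
  22 → (19, 'eadacabac')
  23 → (1, 'ebacbeedcacadacedbeadacabac')
  24 → (16, 'edbeadacabac')
  25 → (7, 'edcacadacedbeadacabac')
  26 → (0, 'eebacbeedcacadacedbeadacabac')
  27 → (6, 'eedcacadacedbeadacabac')

SA = [24, 26, 22, 10, 3, 14, 20, 12, 25, 2, 18, 5, 27, 23, 9, 11, 4, 15, 21, 13, 17, 8, 19, 1, 16, 7, 0, 6]
[i] adj suffixes → lcp
  [1] 24/26 → 1 ('a')
  [2] 26/22 → 2 ('ac')
  [3] 22/10 → 3 ('aca')
  [4] 10/3 → 2 ('ac')
  [5] 3/14 → 2 ('ac')
  [6] 14/20 → 1 ('a')
  [7] 20/12 → 4 ('adac')
  [8] 12/25 → 0 ('')
  [9] 25/2 → 3 ('bac')
  [10] 2/18 → 1 ('b')
  [11] 18/5 → 2 ('be')
  [12] 5/27 → 0 ('')
  [13] 27/23 → 1 ('c')
  [14] 23/9 → 2 ('ca')
  [15] 9/11 → 2 ('ca')
  [16] 11/4 → 1 ('c')
  [17] 4/15 → 1 ('c')
  [18] 15/21 → 0 ('')
  [19] 21/13 → 3 ('dac')
  [20] 13/17 → 1 ('d')
  [21] 17/8 → 1 ('d')
  [22] 8/19 → 0 ('')
  [23] 19/1 → 1 ('e')
  [24] 1/16 → 1 ('e')
  [25] 16/7 → 2 ('ed')
  [26] 7/0 → 1 ('e')
  [27] 0/6 → 2 ('ee')

n(n+1)/2 = 28·29/2 = 406
Σ LCP = 0 + 1 + 2 + 3 + 2 + 2 + 1 + 4 + 0 + 3 + 1 + 2 + 0 + 1 + 2 + 2 + 1 + 1 + 0 + 3 + 1 + 1 + 0 + 1 + 1 + 2 + 1 + 2 = 40
distinct = 406 − 40 = 366

366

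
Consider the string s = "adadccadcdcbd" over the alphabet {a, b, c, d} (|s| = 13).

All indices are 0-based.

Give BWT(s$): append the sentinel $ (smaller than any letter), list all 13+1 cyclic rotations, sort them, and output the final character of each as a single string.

rank  rotation        last
    0  $adadccadcdcbd  d
    1  adadccadcdcbd$  $
    2  adccadcdcbd$ad  d
    3  adcdcbd$adadcc  c
    4  bd$adadccadcdc  c
    5  cadcdcbd$adadc  c
    6  cbd$adadccadcd  d
    7  ccadcdcbd$adad  d
    8  cdcbd$adadccad  d
    9  d$adadccadcdcb  b
   10  dadccadcdcbd$a  a
   11  dcbd$adadccadc  c
   12  dccadcdcbd$ada  a
   13  dcdcbd$adadcca  a

d$dcccdddbacaa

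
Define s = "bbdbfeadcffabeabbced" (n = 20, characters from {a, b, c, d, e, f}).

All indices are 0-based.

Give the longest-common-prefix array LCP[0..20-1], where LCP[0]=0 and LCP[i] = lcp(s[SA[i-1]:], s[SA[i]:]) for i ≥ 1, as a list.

[0, 2, 1, 0, 2, 1, 1, 1, 1, 0, 1, 0, 1, 1, 0, 2, 1, 0, 1, 1]

rank | idx | suffix
   0 |  14 | abbced
   1 |  11 | abeabbced
   2 |   6 | adcffabeabbced
   3 |  15 | bbced
   4 |   0 | bbdbfeadcffabeabbced
   5 |  16 | bced
   6 |   1 | bdbfeadcffabeabbced
   7 |  12 | beabbced
   8 |   3 | bfeadcffabeabbced
   9 |  17 | ced
  10 |   8 | cffabeabbced
  11 |  19 | d
  12 |   2 | dbfeadcffabeabbced
  13 |   7 | dcffabeabbced
  14 |  13 | eabbced
  15 |   5 | eadcffabeabbced
  16 |  18 | ed
  17 |  10 | fabeabbced
  18 |   4 | feadcffabeabbced
  19 |   9 | ffabeabbced

SA = [14, 11, 6, 15, 0, 16, 1, 12, 3, 17, 8, 19, 2, 7, 13, 5, 18, 10, 4, 9]
rank  pair      lcp
   1  s[14:],s[11:]  2  'ab'
   2  s[11:],s[6:]  1  'a'
   3  s[6:],s[15:]  0  ''
   4  s[15:],s[0:]  2  'bb'
   5  s[0:],s[16:]  1  'b'
   6  s[16:],s[1:]  1  'b'
   7  s[1:],s[12:]  1  'b'
   8  s[12:],s[3:]  1  'b'
   9  s[3:],s[17:]  0  ''
  10  s[17:],s[8:]  1  'c'
  11  s[8:],s[19:]  0  ''
  12  s[19:],s[2:]  1  'd'
  13  s[2:],s[7:]  1  'd'
  14  s[7:],s[13:]  0  ''
  15  s[13:],s[5:]  2  'ea'
  16  s[5:],s[18:]  1  'e'
  17  s[18:],s[10:]  0  ''
  18  s[10:],s[4:]  1  'f'
  19  s[4:],s[9:]  1  'f'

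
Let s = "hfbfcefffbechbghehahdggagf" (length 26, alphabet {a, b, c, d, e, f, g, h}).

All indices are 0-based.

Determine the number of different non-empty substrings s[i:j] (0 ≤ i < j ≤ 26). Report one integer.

sorted suffixes:
  #0 SA[0]=23  'agf'
  #1 SA[1]=18  'ahdggagf'
  #2 SA[2]=9  'bechbghehahdggagf'
  #3 SA[3]=2  'bfcefffbechbghehahdggagf'
  #4 SA[4]=13  'bghehahdggagf'
  #5 SA[5]=4  'cefffbechbghehahdggagf'
  #6 SA[6]=11  'chbghehahdggagf'
  #7 SA[7]=20  'dggagf'
  #8 SA[8]=10  'echbghehahdggagf'
  #9 SA[9]=5  'efffbechbghehahdggagf'
  #10 SA[10]=16  'ehahdggagf'
  #11 SA[11]=25  'f'
  #12 SA[12]=8  'fbechbghehahdggagf'
  #13 SA[13]=1  'fbfcefffbechbghehahdggagf'
  #14 SA[14]=3  'fcefffbechbghehahdggagf'
  #15 SA[15]=7  'ffbechbghehahdggagf'
  #16 SA[16]=6  'fffbechbghehahdggagf'
  #17 SA[17]=22  'gagf'
  #18 SA[18]=24  'gf'
  #19 SA[19]=21  'ggagf'
  #20 SA[20]=14  'ghehahdggagf'
  #21 SA[21]=17  'hahdggagf'
  #22 SA[22]=12  'hbghehahdggagf'
  #23 SA[23]=19  'hdggagf'
  #24 SA[24]=15  'hehahdggagf'
  #25 SA[25]=0  'hfbfcefffbechbghehahdggagf'

SA = [23, 18, 9, 2, 13, 4, 11, 20, 10, 5, 16, 25, 8, 1, 3, 7, 6, 22, 24, 21, 14, 17, 12, 19, 15, 0]
i: (SA[i-1],SA[i]) lcp shared
  1: (23,18) 1 'a'
  2: (18,9) 0 ''
  3: (9,2) 1 'b'
  4: (2,13) 1 'b'
  5: (13,4) 0 ''
  6: (4,11) 1 'c'
  7: (11,20) 0 ''
  8: (20,10) 0 ''
  9: (10,5) 1 'e'
  10: (5,16) 1 'e'
  11: (16,25) 0 ''
  12: (25,8) 1 'f'
  13: (8,1) 2 'fb'
  14: (1,3) 1 'f'
  15: (3,7) 1 'f'
  16: (7,6) 2 'ff'
  17: (6,22) 0 ''
  18: (22,24) 1 'g'
  19: (24,21) 1 'g'
  20: (21,14) 1 'g'
  21: (14,17) 0 ''
  22: (17,12) 1 'h'
  23: (12,19) 1 'h'
  24: (19,15) 1 'h'
  25: (15,0) 1 'h'

n(n+1)/2 = 26·27/2 = 351
Σ LCP = 0 + 1 + 0 + 1 + 1 + 0 + 1 + 0 + 0 + 1 + 1 + 0 + 1 + 2 + 1 + 1 + 2 + 0 + 1 + 1 + 1 + 0 + 1 + 1 + 1 + 1 = 20
distinct = 351 − 20 = 331

331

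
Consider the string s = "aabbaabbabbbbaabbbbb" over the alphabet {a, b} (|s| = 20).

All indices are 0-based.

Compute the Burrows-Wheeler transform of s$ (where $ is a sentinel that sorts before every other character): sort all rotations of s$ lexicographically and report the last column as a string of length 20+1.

b$bbaababbbbbababbbaa

rank  rotation               last
    0  $aabbaabbabbbbaabbbbb  b
    1  aabbaabbabbbbaabbbbb$  $
    2  aabbabbbbaabbbbb$aabb  b
    3  aabbbbb$aabbaabbabbbb  b
    4  abbaabbabbbbaabbbbb$a  a
    5  abbabbbbaabbbbb$aabba  a
    6  abbbbaabbbbb$aabbaabb  b
    7  abbbbb$aabbaabbabbbba  a
    8  b$aabbaabbabbbbaabbbb  b
    9  baabbabbbbaabbbbb$aab  b
   10  baabbbbb$aabbaabbabbb  b
   11  babbbbaabbbbb$aabbaab  b
   12  bb$aabbaabbabbbbaabbb  b
   13  bbaabbabbbbaabbbbb$aa  a
   14  bbaabbbbb$aabbaabbabb  b
   15  bbabbbbaabbbbb$aabbaa  a
   16  bbb$aabbaabbabbbbaabb  b
   17  bbbaabbbbb$aabbaabbab  b
   18  bbbb$aabbaabbabbbbaab  b
   19  bbbbaabbbbb$aabbaabba  a
   20  bbbbb$aabbaabbabbbbaa  a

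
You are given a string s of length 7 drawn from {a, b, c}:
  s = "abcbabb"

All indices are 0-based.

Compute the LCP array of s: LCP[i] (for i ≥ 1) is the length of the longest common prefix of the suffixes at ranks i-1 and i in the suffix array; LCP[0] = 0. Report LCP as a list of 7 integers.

[0, 2, 0, 1, 1, 1, 0]

sorted suffixes:
  #0 SA[0]=4  'abb'
  #1 SA[1]=0  'abcbabb'
  #2 SA[2]=6  'b'
  #3 SA[3]=3  'babb'
  #4 SA[4]=5  'bb'
  #5 SA[5]=1  'bcbabb'
  #6 SA[6]=2  'cbabb'

SA = [4, 0, 6, 3, 5, 1, 2]
rank  pair      lcp
   1  s[4:],s[0:]  2  'ab'
   2  s[0:],s[6:]  0  ''
   3  s[6:],s[3:]  1  'b'
   4  s[3:],s[5:]  1  'b'
   5  s[5:],s[1:]  1  'b'
   6  s[1:],s[2:]  0  ''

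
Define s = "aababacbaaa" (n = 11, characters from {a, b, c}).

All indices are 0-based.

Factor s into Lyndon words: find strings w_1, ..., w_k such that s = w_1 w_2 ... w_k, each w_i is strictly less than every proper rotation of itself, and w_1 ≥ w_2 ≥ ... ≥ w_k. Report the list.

emit factor 1: 'aababacb' (i=0, period=8)
emit factor 2: 'a' (i=8, period=1)
emit factor 3: 'a' (i=9, period=1)
emit factor 4: 'a' (i=10, period=1)

["aababacb", "a", "a", "a"]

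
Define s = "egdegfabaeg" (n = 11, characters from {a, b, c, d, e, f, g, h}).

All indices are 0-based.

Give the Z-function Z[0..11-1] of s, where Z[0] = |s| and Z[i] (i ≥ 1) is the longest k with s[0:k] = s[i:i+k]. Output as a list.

[11, 0, 0, 2, 0, 0, 0, 0, 0, 2, 0]

Z[0]=11
i=1: fresh scan; Z[1]=0
i=2: fresh scan; Z[2]=0
i=3: fresh scan; Z[3]=2 scan→box=[3,5)
i=4: min(r-i=1, Z[1]=0)=0; Z[4]=0
i=5: fresh scan; Z[5]=0
i=6: fresh scan; Z[6]=0
i=7: fresh scan; Z[7]=0
i=8: fresh scan; Z[8]=0
i=9: fresh scan; Z[9]=2 scan→box=[9,11)
i=10: min(r-i=1, Z[1]=0)=0; Z[10]=0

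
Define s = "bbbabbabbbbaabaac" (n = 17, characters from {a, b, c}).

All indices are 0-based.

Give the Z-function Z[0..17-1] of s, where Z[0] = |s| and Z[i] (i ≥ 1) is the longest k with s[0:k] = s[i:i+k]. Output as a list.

[17, 2, 1, 0, 2, 1, 0, 3, 4, 2, 1, 0, 0, 1, 0, 0, 0]

Z[0]=17
i=1: fresh scan; Z[1]=2 scan→box=[1,3)
i=2: min(r-i=1, Z[1]=2)=1; Z[2]=1
i=3: fresh scan; Z[3]=0
i=4: fresh scan; Z[4]=2 scan→box=[4,6)
i=5: min(r-i=1, Z[1]=2)=1; Z[5]=1
i=6: fresh scan; Z[6]=0
i=7: fresh scan; Z[7]=3 scan→box=[7,10)
i=8: min(r-i=2, Z[1]=2)=2; Z[8]=4 scan→box=[8,12)
i=9: min(r-i=3, Z[1]=2)=2; Z[9]=2
i=10: min(r-i=2, Z[2]=1)=1; Z[10]=1
i=11: min(r-i=1, Z[3]=0)=0; Z[11]=0
i=12: fresh scan; Z[12]=0
i=13: fresh scan; Z[13]=1 scan→box=[13,14)
i=14: fresh scan; Z[14]=0
i=15: fresh scan; Z[15]=0
i=16: fresh scan; Z[16]=0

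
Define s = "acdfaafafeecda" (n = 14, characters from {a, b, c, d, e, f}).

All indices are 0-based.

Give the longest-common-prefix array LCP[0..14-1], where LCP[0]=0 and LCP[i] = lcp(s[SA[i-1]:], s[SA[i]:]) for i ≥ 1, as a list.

[0, 1, 1, 1, 2, 0, 2, 0, 1, 0, 1, 0, 2, 1]

rank→(start, suffix):
  0 → (13, 'a')
  1 → (4, 'aafafeecda')
  2 → (0, 'acdfaafafeecda')
  3 → (5, 'afafeecda')
  4 → (7, 'afeecda')
  5 → (11, 'cda')
  6 → (1, 'cdfaafafeecda')
  7 → (12, 'da')
  8 → (2, 'dfaafafeecda')
  9 → (10, 'ecda')
  10 → (9, 'eecda')
  11 → (3, 'faafafeecda')
  12 → (6, 'fafeecda')
  13 → (8, 'feecda')

SA = [13, 4, 0, 5, 7, 11, 1, 12, 2, 10, 9, 3, 6, 8]
rank  pair      lcp
   1  s[13:],s[4:]  1  'a'
   2  s[4:],s[0:]  1  'a'
   3  s[0:],s[5:]  1  'a'
   4  s[5:],s[7:]  2  'af'
   5  s[7:],s[11:]  0  ''
   6  s[11:],s[1:]  2  'cd'
   7  s[1:],s[12:]  0  ''
   8  s[12:],s[2:]  1  'd'
   9  s[2:],s[10:]  0  ''
  10  s[10:],s[9:]  1  'e'
  11  s[9:],s[3:]  0  ''
  12  s[3:],s[6:]  2  'fa'
  13  s[6:],s[8:]  1  'f'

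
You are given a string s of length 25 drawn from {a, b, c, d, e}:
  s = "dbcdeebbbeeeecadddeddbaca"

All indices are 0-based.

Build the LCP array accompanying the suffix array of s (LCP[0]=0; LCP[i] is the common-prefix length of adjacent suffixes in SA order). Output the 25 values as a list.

rank | idx | suffix
   0 |  24 | a
   1 |  22 | aca
   2 |  14 | adddeddbaca
   3 |  21 | baca
   4 |   6 | bbbeeeecadddeddbaca
   5 |   7 | bbeeeecadddeddbaca
   6 |   1 | bcdeebbbeeeecadddeddbaca
   7 |   8 | beeeecadddeddbaca
   8 |  23 | ca
   9 |  13 | cadddeddbaca
  10 |   2 | cdeebbbeeeecadddeddbaca
  11 |  20 | dbaca
  12 |   0 | dbcdeebbbeeeecadddeddbaca
  13 |  19 | ddbaca
  14 |  15 | dddeddbaca
  15 |  16 | ddeddbaca
  16 |  17 | deddbaca
  17 |   3 | deebbbeeeecadddeddbaca
  18 |   5 | ebbbeeeecadddeddbaca
  19 |  12 | ecadddeddbaca
  20 |  18 | eddbaca
  21 |   4 | eebbbeeeecadddeddbaca
  22 |  11 | eecadddeddbaca
  23 |  10 | eeecadddeddbaca
  24 |   9 | eeeecadddeddbaca

SA = [24, 22, 14, 21, 6, 7, 1, 8, 23, 13, 2, 20, 0, 19, 15, 16, 17, 3, 5, 12, 18, 4, 11, 10, 9]
[i] adj suffixes → lcp
  [1] 24/22 → 1 ('a')
  [2] 22/14 → 1 ('a')
  [3] 14/21 → 0 ('')
  [4] 21/6 → 1 ('b')
  [5] 6/7 → 2 ('bb')
  [6] 7/1 → 1 ('b')
  [7] 1/8 → 1 ('b')
  [8] 8/23 → 0 ('')
  [9] 23/13 → 2 ('ca')
  [10] 13/2 → 1 ('c')
  [11] 2/20 → 0 ('')
  [12] 20/0 → 2 ('db')
  [13] 0/19 → 1 ('d')
  [14] 19/15 → 2 ('dd')
  [15] 15/16 → 2 ('dd')
  [16] 16/17 → 1 ('d')
  [17] 17/3 → 2 ('de')
  [18] 3/5 → 0 ('')
  [19] 5/12 → 1 ('e')
  [20] 12/18 → 1 ('e')
  [21] 18/4 → 1 ('e')
  [22] 4/11 → 2 ('ee')
  [23] 11/10 → 2 ('ee')
  [24] 10/9 → 3 ('eee')

[0, 1, 1, 0, 1, 2, 1, 1, 0, 2, 1, 0, 2, 1, 2, 2, 1, 2, 0, 1, 1, 1, 2, 2, 3]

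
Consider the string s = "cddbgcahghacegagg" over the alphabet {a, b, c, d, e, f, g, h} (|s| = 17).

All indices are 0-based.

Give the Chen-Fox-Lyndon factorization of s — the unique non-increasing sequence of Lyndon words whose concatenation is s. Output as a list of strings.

["cdd", "bgc", "ahgh", "acegagg"]

emit factor 1: 'cdd' (i=0, period=3)
emit factor 2: 'bgc' (i=3, period=3)
emit factor 3: 'ahgh' (i=6, period=4)
emit factor 4: 'acegagg' (i=10, period=7)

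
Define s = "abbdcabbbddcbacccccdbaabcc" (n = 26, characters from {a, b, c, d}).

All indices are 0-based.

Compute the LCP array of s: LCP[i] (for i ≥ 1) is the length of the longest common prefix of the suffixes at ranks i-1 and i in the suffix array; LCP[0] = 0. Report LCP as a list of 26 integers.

rank→(start, suffix):
  0 → (21, 'aabcc')
  1 → (5, 'abbbddcbacccccdbaabcc')
  2 → (0, 'abbdcabbbddcbacccccdbaabcc')
  3 → (22, 'abcc')
  4 → (13, 'acccccdbaabcc')
  5 → (20, 'baabcc')
  6 → (12, 'bacccccdbaabcc')
  7 → (6, 'bbbddcbacccccdbaabcc')
  8 → (1, 'bbdcabbbddcbacccccdbaabcc')
  9 → (7, 'bbddcbacccccdbaabcc')
  10 → (23, 'bcc')
  11 → (2, 'bdcabbbddcbacccccdbaabcc')
  12 → (8, 'bddcbacccccdbaabcc')
  13 → (25, 'c')
  14 → (4, 'cabbbddcbacccccdbaabcc')
  15 → (11, 'cbacccccdbaabcc')
  16 → (24, 'cc')
  17 → (14, 'cccccdbaabcc')
  18 → (15, 'ccccdbaabcc')
  19 → (16, 'cccdbaabcc')
  20 → (17, 'ccdbaabcc')
  21 → (18, 'cdbaabcc')
  22 → (19, 'dbaabcc')
  23 → (3, 'dcabbbddcbacccccdbaabcc')
  24 → (10, 'dcbacccccdbaabcc')
  25 → (9, 'ddcbacccccdbaabcc')

SA = [21, 5, 0, 22, 13, 20, 12, 6, 1, 7, 23, 2, 8, 25, 4, 11, 24, 14, 15, 16, 17, 18, 19, 3, 10, 9]
i: (SA[i-1],SA[i]) lcp shared
  1: (21,5) 1 'a'
  2: (5,0) 3 'abb'
  3: (0,22) 2 'ab'
  4: (22,13) 1 'a'
  5: (13,20) 0 ''
  6: (20,12) 2 'ba'
  7: (12,6) 1 'b'
  8: (6,1) 2 'bb'
  9: (1,7) 3 'bbd'
  10: (7,23) 1 'b'
  11: (23,2) 1 'b'
  12: (2,8) 2 'bd'
  13: (8,25) 0 ''
  14: (25,4) 1 'c'
  15: (4,11) 1 'c'
  16: (11,24) 1 'c'
  17: (24,14) 2 'cc'
  18: (14,15) 4 'cccc'
  19: (15,16) 3 'ccc'
  20: (16,17) 2 'cc'
  21: (17,18) 1 'c'
  22: (18,19) 0 ''
  23: (19,3) 1 'd'
  24: (3,10) 2 'dc'
  25: (10,9) 1 'd'

[0, 1, 3, 2, 1, 0, 2, 1, 2, 3, 1, 1, 2, 0, 1, 1, 1, 2, 4, 3, 2, 1, 0, 1, 2, 1]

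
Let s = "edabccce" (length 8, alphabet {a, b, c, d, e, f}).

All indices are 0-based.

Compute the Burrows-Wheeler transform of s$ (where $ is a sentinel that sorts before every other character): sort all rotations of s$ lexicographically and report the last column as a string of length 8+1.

rank  rotation   last
    0  $edabccce  e
    1  abccce$ed  d
    2  bccce$eda  a
    3  ccce$edab  b
    4  cce$edabc  c
    5  ce$edabcc  c
    6  dabccce$e  e
    7  e$edabccc  c
    8  edabccce$  $

edabccec$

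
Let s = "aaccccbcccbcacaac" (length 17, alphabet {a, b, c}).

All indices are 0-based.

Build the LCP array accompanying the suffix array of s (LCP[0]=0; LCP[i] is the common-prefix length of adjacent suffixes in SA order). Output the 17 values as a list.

[0, 3, 1, 2, 2, 0, 2, 0, 1, 2, 1, 3, 1, 4, 2, 5, 3]

sorted suffixes:
  #0 SA[0]=14  'aac'
  #1 SA[1]=0  'aaccccbcccbcacaac'
  #2 SA[2]=15  'ac'
  #3 SA[3]=12  'acaac'
  #4 SA[4]=1  'accccbcccbcacaac'
  #5 SA[5]=10  'bcacaac'
  #6 SA[6]=6  'bcccbcacaac'
  #7 SA[7]=16  'c'
  #8 SA[8]=13  'caac'
  #9 SA[9]=11  'cacaac'
  #10 SA[10]=9  'cbcacaac'
  #11 SA[11]=5  'cbcccbcacaac'
  #12 SA[12]=8  'ccbcacaac'
  #13 SA[13]=4  'ccbcccbcacaac'
  #14 SA[14]=7  'cccbcacaac'
  #15 SA[15]=3  'cccbcccbcacaac'
  #16 SA[16]=2  'ccccbcccbcacaac'

SA = [14, 0, 15, 12, 1, 10, 6, 16, 13, 11, 9, 5, 8, 4, 7, 3, 2]
[i] adj suffixes → lcp
  [1] 14/0 → 3 ('aac')
  [2] 0/15 → 1 ('a')
  [3] 15/12 → 2 ('ac')
  [4] 12/1 → 2 ('ac')
  [5] 1/10 → 0 ('')
  [6] 10/6 → 2 ('bc')
  [7] 6/16 → 0 ('')
  [8] 16/13 → 1 ('c')
  [9] 13/11 → 2 ('ca')
  [10] 11/9 → 1 ('c')
  [11] 9/5 → 3 ('cbc')
  [12] 5/8 → 1 ('c')
  [13] 8/4 → 4 ('ccbc')
  [14] 4/7 → 2 ('cc')
  [15] 7/3 → 5 ('cccbc')
  [16] 3/2 → 3 ('ccc')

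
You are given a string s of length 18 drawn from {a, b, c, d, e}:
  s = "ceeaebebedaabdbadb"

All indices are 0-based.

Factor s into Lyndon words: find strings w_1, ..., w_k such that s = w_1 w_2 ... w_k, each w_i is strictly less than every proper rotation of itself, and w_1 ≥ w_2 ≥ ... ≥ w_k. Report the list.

emit factor 1: 'cee' (i=0, period=3)
emit factor 2: 'aebebed' (i=3, period=7)
emit factor 3: 'aabdbadb' (i=10, period=8)

["cee", "aebebed", "aabdbadb"]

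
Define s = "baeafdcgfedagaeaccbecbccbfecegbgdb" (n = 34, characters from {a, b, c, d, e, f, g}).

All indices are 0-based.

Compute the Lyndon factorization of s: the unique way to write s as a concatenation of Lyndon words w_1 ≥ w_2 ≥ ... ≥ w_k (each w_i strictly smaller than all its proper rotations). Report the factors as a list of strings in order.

["b", "aeafdcgfedag", "ae", "accbecbccbfecegbgdb"]

emit factor 1: 'b' (i=0, period=1)
emit factor 2: 'aeafdcgfedag' (i=1, period=12)
emit factor 3: 'ae' (i=13, period=2)
emit factor 4: 'accbecbccbfecegbgdb' (i=15, period=19)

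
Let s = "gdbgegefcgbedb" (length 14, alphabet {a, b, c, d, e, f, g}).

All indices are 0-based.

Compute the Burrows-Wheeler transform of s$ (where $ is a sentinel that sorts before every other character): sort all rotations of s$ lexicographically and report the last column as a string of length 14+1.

bdgdfegbggec$eb

rank  rotation         last
    0  $gdbgegefcgbedb  b
    1  b$gdbgegefcgbed  d
    2  bedb$gdbgegefcg  g
    3  bgegefcgbedb$gd  d
    4  cgbedb$gdbgegef  f
    5  db$gdbgegefcgbe  e
    6  dbgegefcgbedb$g  g
    7  edb$gdbgegefcgb  b
    8  efcgbedb$gdbgeg  g
    9  egefcgbedb$gdbg  g
   10  fcgbedb$gdbgege  e
   11  gbedb$gdbgegefc  c
   12  gdbgegefcgbedb$  $
   13  gefcgbedb$gdbge  e
   14  gegefcgbedb$gdb  b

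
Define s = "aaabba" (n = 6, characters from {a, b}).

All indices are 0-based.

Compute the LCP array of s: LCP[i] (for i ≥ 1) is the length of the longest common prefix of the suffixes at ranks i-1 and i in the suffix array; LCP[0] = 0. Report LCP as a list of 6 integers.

sorted suffixes:
  #0 SA[0]=5  'a'
  #1 SA[1]=0  'aaabba'
  #2 SA[2]=1  'aabba'
  #3 SA[3]=2  'abba'
  #4 SA[4]=4  'ba'
  #5 SA[5]=3  'bba'

SA = [5, 0, 1, 2, 4, 3]
rank  pair      lcp
   1  s[5:],s[0:]  1  'a'
   2  s[0:],s[1:]  2  'aa'
   3  s[1:],s[2:]  1  'a'
   4  s[2:],s[4:]  0  ''
   5  s[4:],s[3:]  1  'b'

[0, 1, 2, 1, 0, 1]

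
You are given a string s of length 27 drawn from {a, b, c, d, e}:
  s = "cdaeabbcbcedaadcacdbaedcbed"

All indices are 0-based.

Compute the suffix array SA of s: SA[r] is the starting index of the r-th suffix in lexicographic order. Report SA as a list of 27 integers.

sorted suffixes:
  #0 SA[0]=12  'aadcacdbaedcbed'
  #1 SA[1]=4  'abbcbcedaadcacdbaedcbed'
  #2 SA[2]=16  'acdbaedcbed'
  #3 SA[3]=13  'adcacdbaedcbed'
  #4 SA[4]=2  'aeabbcbcedaadcacdbaedcbed'
  #5 SA[5]=20  'aedcbed'
  #6 SA[6]=19  'baedcbed'
  #7 SA[7]=5  'bbcbcedaadcacdbaedcbed'
  #8 SA[8]=6  'bcbcedaadcacdbaedcbed'
  #9 SA[9]=8  'bcedaadcacdbaedcbed'
  #10 SA[10]=24  'bed'
  #11 SA[11]=15  'cacdbaedcbed'
  #12 SA[12]=7  'cbcedaadcacdbaedcbed'
  #13 SA[13]=23  'cbed'
  #14 SA[14]=0  'cdaeabbcbcedaadcacdbaedcbed'
  #15 SA[15]=17  'cdbaedcbed'
  #16 SA[16]=9  'cedaadcacdbaedcbed'
  #17 SA[17]=26  'd'
  #18 SA[18]=11  'daadcacdbaedcbed'
  #19 SA[19]=1  'daeabbcbcedaadcacdbaedcbed'
  #20 SA[20]=18  'dbaedcbed'
  #21 SA[21]=14  'dcacdbaedcbed'
  #22 SA[22]=22  'dcbed'
  #23 SA[23]=3  'eabbcbcedaadcacdbaedcbed'
  #24 SA[24]=25  'ed'
  #25 SA[25]=10  'edaadcacdbaedcbed'
  #26 SA[26]=21  'edcbed'

[12, 4, 16, 13, 2, 20, 19, 5, 6, 8, 24, 15, 7, 23, 0, 17, 9, 26, 11, 1, 18, 14, 22, 3, 25, 10, 21]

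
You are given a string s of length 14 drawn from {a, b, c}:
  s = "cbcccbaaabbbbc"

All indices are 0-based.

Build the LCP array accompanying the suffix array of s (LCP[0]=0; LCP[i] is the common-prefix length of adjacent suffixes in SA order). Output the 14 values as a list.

[0, 2, 1, 0, 1, 3, 2, 1, 2, 0, 1, 2, 1, 2]

rank | idx | suffix
   0 |   6 | aaabbbbc
   1 |   7 | aabbbbc
   2 |   8 | abbbbc
   3 |   5 | baaabbbbc
   4 |   9 | bbbbc
   5 |  10 | bbbc
   6 |  11 | bbc
   7 |  12 | bc
   8 |   1 | bcccbaaabbbbc
   9 |  13 | c
  10 |   4 | cbaaabbbbc
  11 |   0 | cbcccbaaabbbbc
  12 |   3 | ccbaaabbbbc
  13 |   2 | cccbaaabbbbc

SA = [6, 7, 8, 5, 9, 10, 11, 12, 1, 13, 4, 0, 3, 2]
i: (SA[i-1],SA[i]) lcp shared
  1: (6,7) 2 'aa'
  2: (7,8) 1 'a'
  3: (8,5) 0 ''
  4: (5,9) 1 'b'
  5: (9,10) 3 'bbb'
  6: (10,11) 2 'bb'
  7: (11,12) 1 'b'
  8: (12,1) 2 'bc'
  9: (1,13) 0 ''
  10: (13,4) 1 'c'
  11: (4,0) 2 'cb'
  12: (0,3) 1 'c'
  13: (3,2) 2 'cc'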